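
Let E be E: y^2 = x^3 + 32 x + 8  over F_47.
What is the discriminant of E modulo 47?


4 a^3 + 27 b^2 = 4*32^3 + 27*8^2 = 131072 + 1728 = 132800
Delta = -16 * (132800) = -2124800
Delta mod 47 = 23

Delta = 23 (mod 47)


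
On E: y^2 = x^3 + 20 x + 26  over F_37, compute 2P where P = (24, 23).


Doubling: s = (3 x1^2 + a) / (2 y1)
s = (3*24^2 + 20) / (2*23) mod 37 = 1
x3 = s^2 - 2 x1 mod 37 = 1^2 - 2*24 = 27
y3 = s (x1 - x3) - y1 mod 37 = 1 * (24 - 27) - 23 = 11

2P = (27, 11)


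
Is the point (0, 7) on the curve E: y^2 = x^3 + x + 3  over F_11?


Check whether y^2 = x^3 + 1 x + 3 (mod 11) for (x, y) = (0, 7).
LHS: y^2 = 7^2 mod 11 = 5
RHS: x^3 + 1 x + 3 = 0^3 + 1*0 + 3 mod 11 = 3
LHS != RHS

No, not on the curve


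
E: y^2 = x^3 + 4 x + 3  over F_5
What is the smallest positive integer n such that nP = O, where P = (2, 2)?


Compute successive multiples of P until we hit O:
  1P = (2, 2)
  2P = (2, 3)
  3P = O

ord(P) = 3


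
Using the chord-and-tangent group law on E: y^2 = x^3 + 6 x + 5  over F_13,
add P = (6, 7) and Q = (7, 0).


P != Q, so use the chord formula.
s = (y2 - y1) / (x2 - x1) = (6) / (1) mod 13 = 6
x3 = s^2 - x1 - x2 mod 13 = 6^2 - 6 - 7 = 10
y3 = s (x1 - x3) - y1 mod 13 = 6 * (6 - 10) - 7 = 8

P + Q = (10, 8)


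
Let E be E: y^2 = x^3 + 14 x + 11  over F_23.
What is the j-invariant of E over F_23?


Delta = -16(4 a^3 + 27 b^2) mod 23 = 19
-1728 * (4 a)^3 = -1728 * (4*14)^3 mod 23 = 13
j = 13 * 19^(-1) mod 23 = 14

j = 14 (mod 23)


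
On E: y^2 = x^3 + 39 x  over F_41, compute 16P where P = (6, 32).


k = 16 = 10000_2 (binary, LSB first: 00001)
Double-and-add from P = (6, 32):
  bit 0 = 0: acc unchanged = O
  bit 1 = 0: acc unchanged = O
  bit 2 = 0: acc unchanged = O
  bit 3 = 0: acc unchanged = O
  bit 4 = 1: acc = O + (33, 18) = (33, 18)

16P = (33, 18)


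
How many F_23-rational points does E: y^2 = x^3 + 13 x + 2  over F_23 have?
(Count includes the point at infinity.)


For each x in F_23, count y with y^2 = x^3 + 13 x + 2 mod 23:
  x = 0: RHS = 2, y in [5, 18]  -> 2 point(s)
  x = 1: RHS = 16, y in [4, 19]  -> 2 point(s)
  x = 2: RHS = 13, y in [6, 17]  -> 2 point(s)
  x = 4: RHS = 3, y in [7, 16]  -> 2 point(s)
  x = 5: RHS = 8, y in [10, 13]  -> 2 point(s)
  x = 11: RHS = 4, y in [2, 21]  -> 2 point(s)
  x = 12: RHS = 0, y in [0]  -> 1 point(s)
  x = 19: RHS = 1, y in [1, 22]  -> 2 point(s)
Affine points: 15. Add the point at infinity: total = 16.

#E(F_23) = 16


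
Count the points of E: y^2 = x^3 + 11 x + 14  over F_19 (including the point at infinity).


For each x in F_19, count y with y^2 = x^3 + 11 x + 14 mod 19:
  x = 1: RHS = 7, y in [8, 11]  -> 2 point(s)
  x = 2: RHS = 6, y in [5, 14]  -> 2 point(s)
  x = 3: RHS = 17, y in [6, 13]  -> 2 point(s)
  x = 5: RHS = 4, y in [2, 17]  -> 2 point(s)
  x = 6: RHS = 11, y in [7, 12]  -> 2 point(s)
  x = 7: RHS = 16, y in [4, 15]  -> 2 point(s)
  x = 8: RHS = 6, y in [5, 14]  -> 2 point(s)
  x = 9: RHS = 6, y in [5, 14]  -> 2 point(s)
  x = 13: RHS = 17, y in [6, 13]  -> 2 point(s)
  x = 14: RHS = 5, y in [9, 10]  -> 2 point(s)
  x = 15: RHS = 1, y in [1, 18]  -> 2 point(s)
  x = 16: RHS = 11, y in [7, 12]  -> 2 point(s)
Affine points: 24. Add the point at infinity: total = 25.

#E(F_19) = 25


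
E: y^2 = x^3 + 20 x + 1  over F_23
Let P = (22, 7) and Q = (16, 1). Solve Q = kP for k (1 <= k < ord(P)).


Enumerate multiples of P until we hit Q = (16, 1):
  1P = (22, 7)
  2P = (2, 16)
  3P = (8, 12)
  4P = (20, 12)
  5P = (16, 1)
Match found at i = 5.

k = 5


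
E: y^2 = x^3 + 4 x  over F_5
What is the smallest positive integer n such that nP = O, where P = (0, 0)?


Compute successive multiples of P until we hit O:
  1P = (0, 0)
  2P = O

ord(P) = 2


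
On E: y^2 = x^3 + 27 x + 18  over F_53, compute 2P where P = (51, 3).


Doubling: s = (3 x1^2 + a) / (2 y1)
s = (3*51^2 + 27) / (2*3) mod 53 = 33
x3 = s^2 - 2 x1 mod 53 = 33^2 - 2*51 = 33
y3 = s (x1 - x3) - y1 mod 53 = 33 * (51 - 33) - 3 = 8

2P = (33, 8)


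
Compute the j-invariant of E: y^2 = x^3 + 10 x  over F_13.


Delta = -16(4 a^3 + 27 b^2) mod 13 = 12
-1728 * (4 a)^3 = -1728 * (4*10)^3 mod 13 = 1
j = 1 * 12^(-1) mod 13 = 12

j = 12 (mod 13)


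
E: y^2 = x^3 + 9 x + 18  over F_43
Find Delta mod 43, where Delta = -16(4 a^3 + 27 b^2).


4 a^3 + 27 b^2 = 4*9^3 + 27*18^2 = 2916 + 8748 = 11664
Delta = -16 * (11664) = -186624
Delta mod 43 = 39

Delta = 39 (mod 43)


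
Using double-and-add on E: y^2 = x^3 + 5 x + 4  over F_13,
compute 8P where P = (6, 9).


k = 8 = 1000_2 (binary, LSB first: 0001)
Double-and-add from P = (6, 9):
  bit 0 = 0: acc unchanged = O
  bit 1 = 0: acc unchanged = O
  bit 2 = 0: acc unchanged = O
  bit 3 = 1: acc = O + (4, 7) = (4, 7)

8P = (4, 7)


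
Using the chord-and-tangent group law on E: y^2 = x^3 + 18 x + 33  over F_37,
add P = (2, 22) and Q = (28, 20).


P != Q, so use the chord formula.
s = (y2 - y1) / (x2 - x1) = (35) / (26) mod 37 = 17
x3 = s^2 - x1 - x2 mod 37 = 17^2 - 2 - 28 = 0
y3 = s (x1 - x3) - y1 mod 37 = 17 * (2 - 0) - 22 = 12

P + Q = (0, 12)


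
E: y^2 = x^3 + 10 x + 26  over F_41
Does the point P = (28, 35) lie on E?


Check whether y^2 = x^3 + 10 x + 26 (mod 41) for (x, y) = (28, 35).
LHS: y^2 = 35^2 mod 41 = 36
RHS: x^3 + 10 x + 26 = 28^3 + 10*28 + 26 mod 41 = 36
LHS = RHS

Yes, on the curve


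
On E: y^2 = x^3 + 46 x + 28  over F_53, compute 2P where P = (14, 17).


Doubling: s = (3 x1^2 + a) / (2 y1)
s = (3*14^2 + 46) / (2*17) mod 53 = 28
x3 = s^2 - 2 x1 mod 53 = 28^2 - 2*14 = 14
y3 = s (x1 - x3) - y1 mod 53 = 28 * (14 - 14) - 17 = 36

2P = (14, 36)


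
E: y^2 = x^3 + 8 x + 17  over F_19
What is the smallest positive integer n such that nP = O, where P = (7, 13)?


Compute successive multiples of P until we hit O:
  1P = (7, 13)
  2P = (11, 7)
  3P = (8, 17)
  4P = (1, 11)
  5P = (9, 18)
  6P = (14, 17)
  7P = (15, 15)
  8P = (3, 7)
  ... (continuing to 26P)
  26P = O

ord(P) = 26


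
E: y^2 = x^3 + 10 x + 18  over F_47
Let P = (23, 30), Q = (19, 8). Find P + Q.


P != Q, so use the chord formula.
s = (y2 - y1) / (x2 - x1) = (25) / (43) mod 47 = 29
x3 = s^2 - x1 - x2 mod 47 = 29^2 - 23 - 19 = 0
y3 = s (x1 - x3) - y1 mod 47 = 29 * (23 - 0) - 30 = 26

P + Q = (0, 26)


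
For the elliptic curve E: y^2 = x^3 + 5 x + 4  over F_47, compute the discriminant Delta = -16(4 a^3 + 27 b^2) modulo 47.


4 a^3 + 27 b^2 = 4*5^3 + 27*4^2 = 500 + 432 = 932
Delta = -16 * (932) = -14912
Delta mod 47 = 34

Delta = 34 (mod 47)


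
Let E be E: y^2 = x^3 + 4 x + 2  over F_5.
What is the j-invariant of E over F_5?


Delta = -16(4 a^3 + 27 b^2) mod 5 = 1
-1728 * (4 a)^3 = -1728 * (4*4)^3 mod 5 = 2
j = 2 * 1^(-1) mod 5 = 2

j = 2 (mod 5)


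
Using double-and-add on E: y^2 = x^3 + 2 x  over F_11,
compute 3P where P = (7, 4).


k = 3 = 11_2 (binary, LSB first: 11)
Double-and-add from P = (7, 4):
  bit 0 = 1: acc = O + (7, 4) = (7, 4)
  bit 1 = 1: acc = (7, 4) + (1, 6) = (8, 0)

3P = (8, 0)


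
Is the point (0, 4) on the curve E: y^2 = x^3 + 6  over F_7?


Check whether y^2 = x^3 + 0 x + 6 (mod 7) for (x, y) = (0, 4).
LHS: y^2 = 4^2 mod 7 = 2
RHS: x^3 + 0 x + 6 = 0^3 + 0*0 + 6 mod 7 = 6
LHS != RHS

No, not on the curve


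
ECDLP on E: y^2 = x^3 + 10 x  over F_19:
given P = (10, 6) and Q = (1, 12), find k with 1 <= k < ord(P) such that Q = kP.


Enumerate multiples of P until we hit Q = (1, 12):
  1P = (10, 6)
  2P = (4, 16)
  3P = (12, 10)
  4P = (1, 12)
Match found at i = 4.

k = 4


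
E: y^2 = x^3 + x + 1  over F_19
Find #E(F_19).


For each x in F_19, count y with y^2 = x^3 + 1 x + 1 mod 19:
  x = 0: RHS = 1, y in [1, 18]  -> 2 point(s)
  x = 2: RHS = 11, y in [7, 12]  -> 2 point(s)
  x = 5: RHS = 17, y in [6, 13]  -> 2 point(s)
  x = 7: RHS = 9, y in [3, 16]  -> 2 point(s)
  x = 9: RHS = 17, y in [6, 13]  -> 2 point(s)
  x = 10: RHS = 4, y in [2, 17]  -> 2 point(s)
  x = 13: RHS = 7, y in [8, 11]  -> 2 point(s)
  x = 14: RHS = 4, y in [2, 17]  -> 2 point(s)
  x = 15: RHS = 9, y in [3, 16]  -> 2 point(s)
  x = 16: RHS = 9, y in [3, 16]  -> 2 point(s)
Affine points: 20. Add the point at infinity: total = 21.

#E(F_19) = 21


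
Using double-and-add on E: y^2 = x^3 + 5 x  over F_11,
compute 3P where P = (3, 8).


k = 3 = 11_2 (binary, LSB first: 11)
Double-and-add from P = (3, 8):
  bit 0 = 1: acc = O + (3, 8) = (3, 8)
  bit 1 = 1: acc = (3, 8) + (9, 2) = (0, 0)

3P = (0, 0)


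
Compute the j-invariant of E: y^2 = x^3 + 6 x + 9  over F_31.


Delta = -16(4 a^3 + 27 b^2) mod 31 = 9
-1728 * (4 a)^3 = -1728 * (4*6)^3 mod 31 = 15
j = 15 * 9^(-1) mod 31 = 12

j = 12 (mod 31)


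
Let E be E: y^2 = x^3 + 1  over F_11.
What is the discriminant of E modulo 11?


4 a^3 + 27 b^2 = 4*0^3 + 27*1^2 = 0 + 27 = 27
Delta = -16 * (27) = -432
Delta mod 11 = 8

Delta = 8 (mod 11)


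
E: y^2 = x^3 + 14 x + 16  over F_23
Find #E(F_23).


For each x in F_23, count y with y^2 = x^3 + 14 x + 16 mod 23:
  x = 0: RHS = 16, y in [4, 19]  -> 2 point(s)
  x = 1: RHS = 8, y in [10, 13]  -> 2 point(s)
  x = 2: RHS = 6, y in [11, 12]  -> 2 point(s)
  x = 3: RHS = 16, y in [4, 19]  -> 2 point(s)
  x = 5: RHS = 4, y in [2, 21]  -> 2 point(s)
  x = 10: RHS = 6, y in [11, 12]  -> 2 point(s)
  x = 11: RHS = 6, y in [11, 12]  -> 2 point(s)
  x = 12: RHS = 3, y in [7, 16]  -> 2 point(s)
  x = 13: RHS = 3, y in [7, 16]  -> 2 point(s)
  x = 14: RHS = 12, y in [9, 14]  -> 2 point(s)
  x = 15: RHS = 13, y in [6, 17]  -> 2 point(s)
  x = 16: RHS = 12, y in [9, 14]  -> 2 point(s)
  x = 20: RHS = 16, y in [4, 19]  -> 2 point(s)
  x = 21: RHS = 3, y in [7, 16]  -> 2 point(s)
  x = 22: RHS = 1, y in [1, 22]  -> 2 point(s)
Affine points: 30. Add the point at infinity: total = 31.

#E(F_23) = 31


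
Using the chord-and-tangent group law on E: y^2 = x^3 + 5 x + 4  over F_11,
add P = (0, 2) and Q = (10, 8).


P != Q, so use the chord formula.
s = (y2 - y1) / (x2 - x1) = (6) / (10) mod 11 = 5
x3 = s^2 - x1 - x2 mod 11 = 5^2 - 0 - 10 = 4
y3 = s (x1 - x3) - y1 mod 11 = 5 * (0 - 4) - 2 = 0

P + Q = (4, 0)


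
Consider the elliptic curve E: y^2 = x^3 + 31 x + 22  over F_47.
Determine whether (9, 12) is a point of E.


Check whether y^2 = x^3 + 31 x + 22 (mod 47) for (x, y) = (9, 12).
LHS: y^2 = 12^2 mod 47 = 3
RHS: x^3 + 31 x + 22 = 9^3 + 31*9 + 22 mod 47 = 43
LHS != RHS

No, not on the curve


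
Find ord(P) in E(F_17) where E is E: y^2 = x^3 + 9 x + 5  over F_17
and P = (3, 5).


Compute successive multiples of P until we hit O:
  1P = (3, 5)
  2P = (9, 4)
  3P = (14, 11)
  4P = (1, 10)
  5P = (15, 8)
  6P = (15, 9)
  7P = (1, 7)
  8P = (14, 6)
  ... (continuing to 11P)
  11P = O

ord(P) = 11


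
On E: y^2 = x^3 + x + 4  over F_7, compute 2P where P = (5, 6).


Doubling: s = (3 x1^2 + a) / (2 y1)
s = (3*5^2 + 1) / (2*6) mod 7 = 4
x3 = s^2 - 2 x1 mod 7 = 4^2 - 2*5 = 6
y3 = s (x1 - x3) - y1 mod 7 = 4 * (5 - 6) - 6 = 4

2P = (6, 4)


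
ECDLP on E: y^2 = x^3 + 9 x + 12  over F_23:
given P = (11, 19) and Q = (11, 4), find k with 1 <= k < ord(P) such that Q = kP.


Enumerate multiples of P until we hit Q = (11, 4):
  1P = (11, 19)
  2P = (7, 2)
  3P = (13, 7)
  4P = (12, 10)
  5P = (12, 13)
  6P = (13, 16)
  7P = (7, 21)
  8P = (11, 4)
Match found at i = 8.

k = 8


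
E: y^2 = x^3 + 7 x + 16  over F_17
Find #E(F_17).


For each x in F_17, count y with y^2 = x^3 + 7 x + 16 mod 17:
  x = 0: RHS = 16, y in [4, 13]  -> 2 point(s)
  x = 2: RHS = 4, y in [2, 15]  -> 2 point(s)
  x = 3: RHS = 13, y in [8, 9]  -> 2 point(s)
  x = 6: RHS = 2, y in [6, 11]  -> 2 point(s)
  x = 7: RHS = 0, y in [0]  -> 1 point(s)
  x = 9: RHS = 9, y in [3, 14]  -> 2 point(s)
  x = 10: RHS = 15, y in [7, 10]  -> 2 point(s)
  x = 11: RHS = 13, y in [8, 9]  -> 2 point(s)
  x = 12: RHS = 9, y in [3, 14]  -> 2 point(s)
  x = 13: RHS = 9, y in [3, 14]  -> 2 point(s)
  x = 14: RHS = 2, y in [6, 11]  -> 2 point(s)
  x = 16: RHS = 8, y in [5, 12]  -> 2 point(s)
Affine points: 23. Add the point at infinity: total = 24.

#E(F_17) = 24


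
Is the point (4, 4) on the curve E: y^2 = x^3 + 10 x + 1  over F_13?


Check whether y^2 = x^3 + 10 x + 1 (mod 13) for (x, y) = (4, 4).
LHS: y^2 = 4^2 mod 13 = 3
RHS: x^3 + 10 x + 1 = 4^3 + 10*4 + 1 mod 13 = 1
LHS != RHS

No, not on the curve


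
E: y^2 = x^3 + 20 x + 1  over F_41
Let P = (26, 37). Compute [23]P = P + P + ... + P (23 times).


k = 23 = 10111_2 (binary, LSB first: 11101)
Double-and-add from P = (26, 37):
  bit 0 = 1: acc = O + (26, 37) = (26, 37)
  bit 1 = 1: acc = (26, 37) + (7, 19) = (29, 40)
  bit 2 = 1: acc = (29, 40) + (28, 2) = (34, 16)
  bit 3 = 0: acc unchanged = (34, 16)
  bit 4 = 1: acc = (34, 16) + (13, 11) = (12, 40)

23P = (12, 40)


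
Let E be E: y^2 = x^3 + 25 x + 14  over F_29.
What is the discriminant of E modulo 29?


4 a^3 + 27 b^2 = 4*25^3 + 27*14^2 = 62500 + 5292 = 67792
Delta = -16 * (67792) = -1084672
Delta mod 29 = 15

Delta = 15 (mod 29)


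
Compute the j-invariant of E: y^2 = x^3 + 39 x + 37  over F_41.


Delta = -16(4 a^3 + 27 b^2) mod 41 = 37
-1728 * (4 a)^3 = -1728 * (4*39)^3 mod 41 = 38
j = 38 * 37^(-1) mod 41 = 11

j = 11 (mod 41)


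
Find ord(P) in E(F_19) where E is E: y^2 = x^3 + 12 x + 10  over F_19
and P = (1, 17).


Compute successive multiples of P until we hit O:
  1P = (1, 17)
  2P = (18, 4)
  3P = (9, 7)
  4P = (7, 0)
  5P = (9, 12)
  6P = (18, 15)
  7P = (1, 2)
  8P = O

ord(P) = 8


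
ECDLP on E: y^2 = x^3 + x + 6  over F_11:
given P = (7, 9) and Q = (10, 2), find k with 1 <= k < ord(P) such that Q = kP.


Enumerate multiples of P until we hit Q = (10, 2):
  1P = (7, 9)
  2P = (2, 4)
  3P = (3, 6)
  4P = (5, 9)
  5P = (10, 2)
Match found at i = 5.

k = 5


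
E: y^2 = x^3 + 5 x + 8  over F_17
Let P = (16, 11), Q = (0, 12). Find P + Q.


P != Q, so use the chord formula.
s = (y2 - y1) / (x2 - x1) = (1) / (1) mod 17 = 1
x3 = s^2 - x1 - x2 mod 17 = 1^2 - 16 - 0 = 2
y3 = s (x1 - x3) - y1 mod 17 = 1 * (16 - 2) - 11 = 3

P + Q = (2, 3)


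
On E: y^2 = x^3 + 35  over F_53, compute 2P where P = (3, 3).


Doubling: s = (3 x1^2 + a) / (2 y1)
s = (3*3^2 + 0) / (2*3) mod 53 = 31
x3 = s^2 - 2 x1 mod 53 = 31^2 - 2*3 = 1
y3 = s (x1 - x3) - y1 mod 53 = 31 * (3 - 1) - 3 = 6

2P = (1, 6)


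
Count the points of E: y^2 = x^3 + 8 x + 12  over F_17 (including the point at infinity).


For each x in F_17, count y with y^2 = x^3 + 8 x + 12 mod 17:
  x = 1: RHS = 4, y in [2, 15]  -> 2 point(s)
  x = 2: RHS = 2, y in [6, 11]  -> 2 point(s)
  x = 6: RHS = 4, y in [2, 15]  -> 2 point(s)
  x = 10: RHS = 4, y in [2, 15]  -> 2 point(s)
  x = 12: RHS = 0, y in [0]  -> 1 point(s)
  x = 13: RHS = 1, y in [1, 16]  -> 2 point(s)
Affine points: 11. Add the point at infinity: total = 12.

#E(F_17) = 12


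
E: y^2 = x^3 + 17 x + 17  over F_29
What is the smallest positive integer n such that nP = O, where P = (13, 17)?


Compute successive multiples of P until we hit O:
  1P = (13, 17)
  2P = (2, 28)
  3P = (15, 14)
  4P = (25, 1)
  5P = (25, 28)
  6P = (15, 15)
  7P = (2, 1)
  8P = (13, 12)
  ... (continuing to 9P)
  9P = O

ord(P) = 9


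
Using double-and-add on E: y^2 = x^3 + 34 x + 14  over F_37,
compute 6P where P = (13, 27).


k = 6 = 110_2 (binary, LSB first: 011)
Double-and-add from P = (13, 27):
  bit 0 = 0: acc unchanged = O
  bit 1 = 1: acc = O + (20, 31) = (20, 31)
  bit 2 = 1: acc = (20, 31) + (1, 7) = (26, 14)

6P = (26, 14)


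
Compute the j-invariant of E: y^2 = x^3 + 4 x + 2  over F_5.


Delta = -16(4 a^3 + 27 b^2) mod 5 = 1
-1728 * (4 a)^3 = -1728 * (4*4)^3 mod 5 = 2
j = 2 * 1^(-1) mod 5 = 2

j = 2 (mod 5)


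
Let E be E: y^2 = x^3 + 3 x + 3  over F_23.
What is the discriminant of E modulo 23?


4 a^3 + 27 b^2 = 4*3^3 + 27*3^2 = 108 + 243 = 351
Delta = -16 * (351) = -5616
Delta mod 23 = 19

Delta = 19 (mod 23)


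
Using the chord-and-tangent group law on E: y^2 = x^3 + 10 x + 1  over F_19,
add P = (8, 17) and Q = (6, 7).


P != Q, so use the chord formula.
s = (y2 - y1) / (x2 - x1) = (9) / (17) mod 19 = 5
x3 = s^2 - x1 - x2 mod 19 = 5^2 - 8 - 6 = 11
y3 = s (x1 - x3) - y1 mod 19 = 5 * (8 - 11) - 17 = 6

P + Q = (11, 6)


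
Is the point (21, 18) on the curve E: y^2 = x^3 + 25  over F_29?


Check whether y^2 = x^3 + 0 x + 25 (mod 29) for (x, y) = (21, 18).
LHS: y^2 = 18^2 mod 29 = 5
RHS: x^3 + 0 x + 25 = 21^3 + 0*21 + 25 mod 29 = 6
LHS != RHS

No, not on the curve


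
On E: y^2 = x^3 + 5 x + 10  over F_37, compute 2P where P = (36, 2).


Doubling: s = (3 x1^2 + a) / (2 y1)
s = (3*36^2 + 5) / (2*2) mod 37 = 2
x3 = s^2 - 2 x1 mod 37 = 2^2 - 2*36 = 6
y3 = s (x1 - x3) - y1 mod 37 = 2 * (36 - 6) - 2 = 21

2P = (6, 21)


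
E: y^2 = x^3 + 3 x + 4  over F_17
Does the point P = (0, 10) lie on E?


Check whether y^2 = x^3 + 3 x + 4 (mod 17) for (x, y) = (0, 10).
LHS: y^2 = 10^2 mod 17 = 15
RHS: x^3 + 3 x + 4 = 0^3 + 3*0 + 4 mod 17 = 4
LHS != RHS

No, not on the curve


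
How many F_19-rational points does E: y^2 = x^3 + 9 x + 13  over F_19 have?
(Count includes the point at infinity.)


For each x in F_19, count y with y^2 = x^3 + 9 x + 13 mod 19:
  x = 1: RHS = 4, y in [2, 17]  -> 2 point(s)
  x = 2: RHS = 1, y in [1, 18]  -> 2 point(s)
  x = 6: RHS = 17, y in [6, 13]  -> 2 point(s)
  x = 7: RHS = 1, y in [1, 18]  -> 2 point(s)
  x = 9: RHS = 6, y in [5, 14]  -> 2 point(s)
  x = 10: RHS = 1, y in [1, 18]  -> 2 point(s)
  x = 12: RHS = 6, y in [5, 14]  -> 2 point(s)
  x = 13: RHS = 9, y in [3, 16]  -> 2 point(s)
  x = 16: RHS = 16, y in [4, 15]  -> 2 point(s)
  x = 17: RHS = 6, y in [5, 14]  -> 2 point(s)
Affine points: 20. Add the point at infinity: total = 21.

#E(F_19) = 21


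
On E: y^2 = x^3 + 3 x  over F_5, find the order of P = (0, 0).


Compute successive multiples of P until we hit O:
  1P = (0, 0)
  2P = O

ord(P) = 2


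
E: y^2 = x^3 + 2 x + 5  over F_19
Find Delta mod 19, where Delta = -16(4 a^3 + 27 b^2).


4 a^3 + 27 b^2 = 4*2^3 + 27*5^2 = 32 + 675 = 707
Delta = -16 * (707) = -11312
Delta mod 19 = 12

Delta = 12 (mod 19)


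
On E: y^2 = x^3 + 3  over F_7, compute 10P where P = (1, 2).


k = 10 = 1010_2 (binary, LSB first: 0101)
Double-and-add from P = (1, 2):
  bit 0 = 0: acc unchanged = O
  bit 1 = 1: acc = O + (6, 3) = (6, 3)
  bit 2 = 0: acc unchanged = (6, 3)
  bit 3 = 1: acc = (6, 3) + (3, 4) = (2, 5)

10P = (2, 5)


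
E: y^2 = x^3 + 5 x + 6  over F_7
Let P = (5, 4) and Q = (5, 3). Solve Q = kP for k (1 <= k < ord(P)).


Enumerate multiples of P until we hit Q = (5, 3):
  1P = (5, 4)
  2P = (6, 0)
  3P = (5, 3)
Match found at i = 3.

k = 3


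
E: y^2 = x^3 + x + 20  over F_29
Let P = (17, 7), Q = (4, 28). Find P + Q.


P != Q, so use the chord formula.
s = (y2 - y1) / (x2 - x1) = (21) / (16) mod 29 = 14
x3 = s^2 - x1 - x2 mod 29 = 14^2 - 17 - 4 = 1
y3 = s (x1 - x3) - y1 mod 29 = 14 * (17 - 1) - 7 = 14

P + Q = (1, 14)


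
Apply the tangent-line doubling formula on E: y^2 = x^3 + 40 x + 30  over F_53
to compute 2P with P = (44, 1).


Doubling: s = (3 x1^2 + a) / (2 y1)
s = (3*44^2 + 40) / (2*1) mod 53 = 9
x3 = s^2 - 2 x1 mod 53 = 9^2 - 2*44 = 46
y3 = s (x1 - x3) - y1 mod 53 = 9 * (44 - 46) - 1 = 34

2P = (46, 34)


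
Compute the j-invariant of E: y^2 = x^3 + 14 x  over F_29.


Delta = -16(4 a^3 + 27 b^2) mod 29 = 8
-1728 * (4 a)^3 = -1728 * (4*14)^3 mod 29 = 20
j = 20 * 8^(-1) mod 29 = 17

j = 17 (mod 29)


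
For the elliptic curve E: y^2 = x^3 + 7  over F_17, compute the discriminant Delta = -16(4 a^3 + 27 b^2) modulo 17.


4 a^3 + 27 b^2 = 4*0^3 + 27*7^2 = 0 + 1323 = 1323
Delta = -16 * (1323) = -21168
Delta mod 17 = 14

Delta = 14 (mod 17)


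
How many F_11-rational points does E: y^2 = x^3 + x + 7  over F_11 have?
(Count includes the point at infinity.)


For each x in F_11, count y with y^2 = x^3 + 1 x + 7 mod 11:
  x = 1: RHS = 9, y in [3, 8]  -> 2 point(s)
  x = 3: RHS = 4, y in [2, 9]  -> 2 point(s)
  x = 4: RHS = 9, y in [3, 8]  -> 2 point(s)
  x = 5: RHS = 5, y in [4, 7]  -> 2 point(s)
  x = 6: RHS = 9, y in [3, 8]  -> 2 point(s)
  x = 7: RHS = 5, y in [4, 7]  -> 2 point(s)
  x = 10: RHS = 5, y in [4, 7]  -> 2 point(s)
Affine points: 14. Add the point at infinity: total = 15.

#E(F_11) = 15


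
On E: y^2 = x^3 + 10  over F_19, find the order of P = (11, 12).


Compute successive multiples of P until we hit O:
  1P = (11, 12)
  2P = (4, 6)
  3P = (9, 6)
  4P = (8, 16)
  5P = (6, 13)
  6P = (18, 16)
  7P = (7, 12)
  8P = (1, 7)
  ... (continuing to 19P)
  19P = O

ord(P) = 19


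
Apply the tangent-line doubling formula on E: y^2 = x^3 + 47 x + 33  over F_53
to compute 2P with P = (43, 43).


Doubling: s = (3 x1^2 + a) / (2 y1)
s = (3*43^2 + 47) / (2*43) mod 53 = 33
x3 = s^2 - 2 x1 mod 53 = 33^2 - 2*43 = 49
y3 = s (x1 - x3) - y1 mod 53 = 33 * (43 - 49) - 43 = 24

2P = (49, 24)


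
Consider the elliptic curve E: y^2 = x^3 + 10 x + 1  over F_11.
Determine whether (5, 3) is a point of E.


Check whether y^2 = x^3 + 10 x + 1 (mod 11) for (x, y) = (5, 3).
LHS: y^2 = 3^2 mod 11 = 9
RHS: x^3 + 10 x + 1 = 5^3 + 10*5 + 1 mod 11 = 0
LHS != RHS

No, not on the curve


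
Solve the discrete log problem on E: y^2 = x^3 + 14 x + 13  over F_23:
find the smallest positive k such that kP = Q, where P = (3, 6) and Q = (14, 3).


Enumerate multiples of P until we hit Q = (14, 3):
  1P = (3, 6)
  2P = (2, 7)
  3P = (19, 10)
  4P = (14, 20)
  5P = (8, 19)
  6P = (16, 20)
  7P = (17, 9)
  8P = (21, 0)
  9P = (17, 14)
  10P = (16, 3)
  11P = (8, 4)
  12P = (14, 3)
Match found at i = 12.

k = 12


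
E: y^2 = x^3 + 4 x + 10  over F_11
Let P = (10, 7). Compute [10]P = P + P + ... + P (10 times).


k = 10 = 1010_2 (binary, LSB first: 0101)
Double-and-add from P = (10, 7):
  bit 0 = 0: acc unchanged = O
  bit 1 = 1: acc = O + (5, 1) = (5, 1)
  bit 2 = 0: acc unchanged = (5, 1)
  bit 3 = 1: acc = (5, 1) + (1, 2) = (3, 4)

10P = (3, 4)


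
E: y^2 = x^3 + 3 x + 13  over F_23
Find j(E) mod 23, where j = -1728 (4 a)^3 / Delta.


Delta = -16(4 a^3 + 27 b^2) mod 23 = 14
-1728 * (4 a)^3 = -1728 * (4*3)^3 mod 23 = 14
j = 14 * 14^(-1) mod 23 = 1

j = 1 (mod 23)


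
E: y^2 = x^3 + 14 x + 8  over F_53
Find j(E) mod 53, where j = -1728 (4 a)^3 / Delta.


Delta = -16(4 a^3 + 27 b^2) mod 53 = 44
-1728 * (4 a)^3 = -1728 * (4*14)^3 mod 53 = 37
j = 37 * 44^(-1) mod 53 = 43

j = 43 (mod 53)


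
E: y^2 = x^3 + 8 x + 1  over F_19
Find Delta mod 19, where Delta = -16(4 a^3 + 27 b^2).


4 a^3 + 27 b^2 = 4*8^3 + 27*1^2 = 2048 + 27 = 2075
Delta = -16 * (2075) = -33200
Delta mod 19 = 12

Delta = 12 (mod 19)


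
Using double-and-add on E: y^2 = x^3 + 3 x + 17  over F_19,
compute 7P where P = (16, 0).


k = 7 = 111_2 (binary, LSB first: 111)
Double-and-add from P = (16, 0):
  bit 0 = 1: acc = O + (16, 0) = (16, 0)
  bit 1 = 1: acc = (16, 0) + O = (16, 0)
  bit 2 = 1: acc = (16, 0) + O = (16, 0)

7P = (16, 0)


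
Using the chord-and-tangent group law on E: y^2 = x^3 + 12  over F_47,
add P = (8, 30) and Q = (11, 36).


P != Q, so use the chord formula.
s = (y2 - y1) / (x2 - x1) = (6) / (3) mod 47 = 2
x3 = s^2 - x1 - x2 mod 47 = 2^2 - 8 - 11 = 32
y3 = s (x1 - x3) - y1 mod 47 = 2 * (8 - 32) - 30 = 16

P + Q = (32, 16)


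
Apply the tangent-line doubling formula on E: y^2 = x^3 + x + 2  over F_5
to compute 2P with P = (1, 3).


Doubling: s = (3 x1^2 + a) / (2 y1)
s = (3*1^2 + 1) / (2*3) mod 5 = 4
x3 = s^2 - 2 x1 mod 5 = 4^2 - 2*1 = 4
y3 = s (x1 - x3) - y1 mod 5 = 4 * (1 - 4) - 3 = 0

2P = (4, 0)


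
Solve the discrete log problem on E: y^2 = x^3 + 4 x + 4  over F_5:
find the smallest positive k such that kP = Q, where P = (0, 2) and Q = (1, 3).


Enumerate multiples of P until we hit Q = (1, 3):
  1P = (0, 2)
  2P = (1, 2)
  3P = (4, 3)
  4P = (2, 0)
  5P = (4, 2)
  6P = (1, 3)
Match found at i = 6.

k = 6


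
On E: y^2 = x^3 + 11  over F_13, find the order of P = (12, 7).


Compute successive multiples of P until we hit O:
  1P = (12, 7)
  2P = (11, 9)
  3P = (7, 9)
  4P = (3, 5)
  5P = (8, 4)
  6P = (9, 5)
  7P = (4, 7)
  8P = (10, 6)
  ... (continuing to 19P)
  19P = O

ord(P) = 19


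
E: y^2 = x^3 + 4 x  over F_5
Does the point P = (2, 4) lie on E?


Check whether y^2 = x^3 + 4 x + 0 (mod 5) for (x, y) = (2, 4).
LHS: y^2 = 4^2 mod 5 = 1
RHS: x^3 + 4 x + 0 = 2^3 + 4*2 + 0 mod 5 = 1
LHS = RHS

Yes, on the curve


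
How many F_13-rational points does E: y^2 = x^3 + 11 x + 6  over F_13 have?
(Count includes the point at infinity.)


For each x in F_13, count y with y^2 = x^3 + 11 x + 6 mod 13:
  x = 2: RHS = 10, y in [6, 7]  -> 2 point(s)
  x = 3: RHS = 1, y in [1, 12]  -> 2 point(s)
  x = 4: RHS = 10, y in [6, 7]  -> 2 point(s)
  x = 5: RHS = 4, y in [2, 11]  -> 2 point(s)
  x = 7: RHS = 10, y in [6, 7]  -> 2 point(s)
Affine points: 10. Add the point at infinity: total = 11.

#E(F_13) = 11


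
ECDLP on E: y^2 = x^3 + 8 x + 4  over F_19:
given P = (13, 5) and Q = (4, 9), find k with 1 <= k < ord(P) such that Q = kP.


Enumerate multiples of P until we hit Q = (4, 9):
  1P = (13, 5)
  2P = (9, 11)
  3P = (4, 10)
  4P = (7, 17)
  5P = (3, 13)
  6P = (12, 17)
  7P = (5, 13)
  8P = (2, 3)
  9P = (10, 18)
  10P = (0, 2)
  11P = (11, 13)
  12P = (11, 6)
  13P = (0, 17)
  14P = (10, 1)
  15P = (2, 16)
  16P = (5, 6)
  17P = (12, 2)
  18P = (3, 6)
  19P = (7, 2)
  20P = (4, 9)
Match found at i = 20.

k = 20


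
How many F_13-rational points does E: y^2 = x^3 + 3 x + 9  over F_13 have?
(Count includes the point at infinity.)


For each x in F_13, count y with y^2 = x^3 + 3 x + 9 mod 13:
  x = 0: RHS = 9, y in [3, 10]  -> 2 point(s)
  x = 1: RHS = 0, y in [0]  -> 1 point(s)
  x = 2: RHS = 10, y in [6, 7]  -> 2 point(s)
  x = 6: RHS = 9, y in [3, 10]  -> 2 point(s)
  x = 7: RHS = 9, y in [3, 10]  -> 2 point(s)
  x = 8: RHS = 12, y in [5, 8]  -> 2 point(s)
  x = 10: RHS = 12, y in [5, 8]  -> 2 point(s)
Affine points: 13. Add the point at infinity: total = 14.

#E(F_13) = 14


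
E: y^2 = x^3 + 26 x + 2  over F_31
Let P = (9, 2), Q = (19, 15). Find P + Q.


P != Q, so use the chord formula.
s = (y2 - y1) / (x2 - x1) = (13) / (10) mod 31 = 23
x3 = s^2 - x1 - x2 mod 31 = 23^2 - 9 - 19 = 5
y3 = s (x1 - x3) - y1 mod 31 = 23 * (9 - 5) - 2 = 28

P + Q = (5, 28)


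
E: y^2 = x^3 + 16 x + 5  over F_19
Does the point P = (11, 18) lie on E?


Check whether y^2 = x^3 + 16 x + 5 (mod 19) for (x, y) = (11, 18).
LHS: y^2 = 18^2 mod 19 = 1
RHS: x^3 + 16 x + 5 = 11^3 + 16*11 + 5 mod 19 = 11
LHS != RHS

No, not on the curve


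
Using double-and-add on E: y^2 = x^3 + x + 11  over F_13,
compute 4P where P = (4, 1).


k = 4 = 100_2 (binary, LSB first: 001)
Double-and-add from P = (4, 1):
  bit 0 = 0: acc unchanged = O
  bit 1 = 0: acc unchanged = O
  bit 2 = 1: acc = O + (4, 1) = (4, 1)

4P = (4, 1)


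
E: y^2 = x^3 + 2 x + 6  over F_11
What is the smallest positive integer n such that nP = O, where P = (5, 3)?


Compute successive multiples of P until we hit O:
  1P = (5, 3)
  2P = (1, 8)
  3P = (10, 6)
  4P = (10, 5)
  5P = (1, 3)
  6P = (5, 8)
  7P = O

ord(P) = 7


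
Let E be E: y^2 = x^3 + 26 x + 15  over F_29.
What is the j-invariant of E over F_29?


Delta = -16(4 a^3 + 27 b^2) mod 29 = 25
-1728 * (4 a)^3 = -1728 * (4*26)^3 mod 29 = 28
j = 28 * 25^(-1) mod 29 = 22

j = 22 (mod 29)


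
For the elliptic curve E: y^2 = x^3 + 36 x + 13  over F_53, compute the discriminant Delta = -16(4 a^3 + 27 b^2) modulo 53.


4 a^3 + 27 b^2 = 4*36^3 + 27*13^2 = 186624 + 4563 = 191187
Delta = -16 * (191187) = -3058992
Delta mod 53 = 9

Delta = 9 (mod 53)


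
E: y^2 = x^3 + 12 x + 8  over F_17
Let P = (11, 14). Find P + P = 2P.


Doubling: s = (3 x1^2 + a) / (2 y1)
s = (3*11^2 + 12) / (2*14) mod 17 = 14
x3 = s^2 - 2 x1 mod 17 = 14^2 - 2*11 = 4
y3 = s (x1 - x3) - y1 mod 17 = 14 * (11 - 4) - 14 = 16

2P = (4, 16)


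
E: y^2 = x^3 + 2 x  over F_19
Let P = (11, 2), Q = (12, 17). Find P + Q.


P != Q, so use the chord formula.
s = (y2 - y1) / (x2 - x1) = (15) / (1) mod 19 = 15
x3 = s^2 - x1 - x2 mod 19 = 15^2 - 11 - 12 = 12
y3 = s (x1 - x3) - y1 mod 19 = 15 * (11 - 12) - 2 = 2

P + Q = (12, 2)


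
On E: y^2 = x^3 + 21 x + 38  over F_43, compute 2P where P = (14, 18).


Doubling: s = (3 x1^2 + a) / (2 y1)
s = (3*14^2 + 21) / (2*18) mod 43 = 42
x3 = s^2 - 2 x1 mod 43 = 42^2 - 2*14 = 16
y3 = s (x1 - x3) - y1 mod 43 = 42 * (14 - 16) - 18 = 27

2P = (16, 27)


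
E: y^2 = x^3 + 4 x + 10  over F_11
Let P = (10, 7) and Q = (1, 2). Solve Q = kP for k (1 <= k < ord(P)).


Enumerate multiples of P until we hit Q = (1, 2):
  1P = (10, 7)
  2P = (5, 1)
  3P = (8, 2)
  4P = (2, 2)
  5P = (3, 7)
  6P = (9, 4)
  7P = (1, 9)
  8P = (1, 2)
Match found at i = 8.

k = 8


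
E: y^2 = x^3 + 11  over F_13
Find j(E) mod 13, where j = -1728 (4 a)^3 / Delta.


Delta = -16(4 a^3 + 27 b^2) mod 13 = 1
-1728 * (4 a)^3 = -1728 * (4*0)^3 mod 13 = 0
j = 0 * 1^(-1) mod 13 = 0

j = 0 (mod 13)


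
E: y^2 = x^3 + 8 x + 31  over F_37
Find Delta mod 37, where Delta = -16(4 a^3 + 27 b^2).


4 a^3 + 27 b^2 = 4*8^3 + 27*31^2 = 2048 + 25947 = 27995
Delta = -16 * (27995) = -447920
Delta mod 37 = 2

Delta = 2 (mod 37)


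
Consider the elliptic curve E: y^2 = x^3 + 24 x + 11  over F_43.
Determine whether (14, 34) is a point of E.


Check whether y^2 = x^3 + 24 x + 11 (mod 43) for (x, y) = (14, 34).
LHS: y^2 = 34^2 mod 43 = 38
RHS: x^3 + 24 x + 11 = 14^3 + 24*14 + 11 mod 43 = 38
LHS = RHS

Yes, on the curve


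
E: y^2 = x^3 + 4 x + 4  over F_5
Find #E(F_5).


For each x in F_5, count y with y^2 = x^3 + 4 x + 4 mod 5:
  x = 0: RHS = 4, y in [2, 3]  -> 2 point(s)
  x = 1: RHS = 4, y in [2, 3]  -> 2 point(s)
  x = 2: RHS = 0, y in [0]  -> 1 point(s)
  x = 4: RHS = 4, y in [2, 3]  -> 2 point(s)
Affine points: 7. Add the point at infinity: total = 8.

#E(F_5) = 8


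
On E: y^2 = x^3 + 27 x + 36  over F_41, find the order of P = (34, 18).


Compute successive multiples of P until we hit O:
  1P = (34, 18)
  2P = (18, 32)
  3P = (25, 10)
  4P = (0, 35)
  5P = (38, 25)
  6P = (31, 18)
  7P = (17, 23)
  8P = (23, 27)
  ... (continuing to 35P)
  35P = O

ord(P) = 35


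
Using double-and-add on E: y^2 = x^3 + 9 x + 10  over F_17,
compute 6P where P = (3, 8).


k = 6 = 110_2 (binary, LSB first: 011)
Double-and-add from P = (3, 8):
  bit 0 = 0: acc unchanged = O
  bit 1 = 1: acc = O + (15, 16) = (15, 16)
  bit 2 = 1: acc = (15, 16) + (8, 4) = (7, 5)

6P = (7, 5)


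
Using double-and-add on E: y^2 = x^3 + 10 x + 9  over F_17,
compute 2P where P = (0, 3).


k = 2 = 10_2 (binary, LSB first: 01)
Double-and-add from P = (0, 3):
  bit 0 = 0: acc unchanged = O
  bit 1 = 1: acc = O + (16, 10) = (16, 10)

2P = (16, 10)


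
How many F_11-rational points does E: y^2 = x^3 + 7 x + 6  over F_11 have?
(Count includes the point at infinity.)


For each x in F_11, count y with y^2 = x^3 + 7 x + 6 mod 11:
  x = 1: RHS = 3, y in [5, 6]  -> 2 point(s)
  x = 5: RHS = 1, y in [1, 10]  -> 2 point(s)
  x = 6: RHS = 0, y in [0]  -> 1 point(s)
  x = 10: RHS = 9, y in [3, 8]  -> 2 point(s)
Affine points: 7. Add the point at infinity: total = 8.

#E(F_11) = 8


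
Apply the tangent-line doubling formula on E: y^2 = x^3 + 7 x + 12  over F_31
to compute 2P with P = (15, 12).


Doubling: s = (3 x1^2 + a) / (2 y1)
s = (3*15^2 + 7) / (2*12) mod 31 = 0
x3 = s^2 - 2 x1 mod 31 = 0^2 - 2*15 = 1
y3 = s (x1 - x3) - y1 mod 31 = 0 * (15 - 1) - 12 = 19

2P = (1, 19)


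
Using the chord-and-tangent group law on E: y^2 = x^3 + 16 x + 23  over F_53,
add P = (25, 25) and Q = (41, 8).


P != Q, so use the chord formula.
s = (y2 - y1) / (x2 - x1) = (36) / (16) mod 53 = 42
x3 = s^2 - x1 - x2 mod 53 = 42^2 - 25 - 41 = 2
y3 = s (x1 - x3) - y1 mod 53 = 42 * (25 - 2) - 25 = 40

P + Q = (2, 40)


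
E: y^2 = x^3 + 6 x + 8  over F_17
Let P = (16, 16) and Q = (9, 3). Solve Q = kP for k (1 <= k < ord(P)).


Enumerate multiples of P until we hit Q = (9, 3):
  1P = (16, 16)
  2P = (1, 10)
  3P = (9, 14)
  4P = (7, 6)
  5P = (3, 6)
  6P = (0, 12)
  7P = (0, 5)
  8P = (3, 11)
  9P = (7, 11)
  10P = (9, 3)
Match found at i = 10.

k = 10


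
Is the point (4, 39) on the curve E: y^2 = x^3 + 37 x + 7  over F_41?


Check whether y^2 = x^3 + 37 x + 7 (mod 41) for (x, y) = (4, 39).
LHS: y^2 = 39^2 mod 41 = 4
RHS: x^3 + 37 x + 7 = 4^3 + 37*4 + 7 mod 41 = 14
LHS != RHS

No, not on the curve


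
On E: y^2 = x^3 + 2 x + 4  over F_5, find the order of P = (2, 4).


Compute successive multiples of P until we hit O:
  1P = (2, 4)
  2P = (0, 2)
  3P = (4, 4)
  4P = (4, 1)
  5P = (0, 3)
  6P = (2, 1)
  7P = O

ord(P) = 7


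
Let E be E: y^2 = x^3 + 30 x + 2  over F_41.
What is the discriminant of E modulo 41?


4 a^3 + 27 b^2 = 4*30^3 + 27*2^2 = 108000 + 108 = 108108
Delta = -16 * (108108) = -1729728
Delta mod 41 = 21

Delta = 21 (mod 41)


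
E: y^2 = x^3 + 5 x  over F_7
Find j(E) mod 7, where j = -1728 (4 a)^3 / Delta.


Delta = -16(4 a^3 + 27 b^2) mod 7 = 1
-1728 * (4 a)^3 = -1728 * (4*5)^3 mod 7 = 6
j = 6 * 1^(-1) mod 7 = 6

j = 6 (mod 7)


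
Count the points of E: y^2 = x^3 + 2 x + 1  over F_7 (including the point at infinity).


For each x in F_7, count y with y^2 = x^3 + 2 x + 1 mod 7:
  x = 0: RHS = 1, y in [1, 6]  -> 2 point(s)
  x = 1: RHS = 4, y in [2, 5]  -> 2 point(s)
Affine points: 4. Add the point at infinity: total = 5.

#E(F_7) = 5


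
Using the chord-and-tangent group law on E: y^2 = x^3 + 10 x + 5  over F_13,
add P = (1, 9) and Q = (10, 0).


P != Q, so use the chord formula.
s = (y2 - y1) / (x2 - x1) = (4) / (9) mod 13 = 12
x3 = s^2 - x1 - x2 mod 13 = 12^2 - 1 - 10 = 3
y3 = s (x1 - x3) - y1 mod 13 = 12 * (1 - 3) - 9 = 6

P + Q = (3, 6)


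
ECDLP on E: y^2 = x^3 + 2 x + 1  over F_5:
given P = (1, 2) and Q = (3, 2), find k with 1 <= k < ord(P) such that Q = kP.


Enumerate multiples of P until we hit Q = (3, 2):
  1P = (1, 2)
  2P = (3, 3)
  3P = (0, 1)
  4P = (0, 4)
  5P = (3, 2)
Match found at i = 5.

k = 5


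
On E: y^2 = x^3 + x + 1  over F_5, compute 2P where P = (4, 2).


Doubling: s = (3 x1^2 + a) / (2 y1)
s = (3*4^2 + 1) / (2*2) mod 5 = 1
x3 = s^2 - 2 x1 mod 5 = 1^2 - 2*4 = 3
y3 = s (x1 - x3) - y1 mod 5 = 1 * (4 - 3) - 2 = 4

2P = (3, 4)


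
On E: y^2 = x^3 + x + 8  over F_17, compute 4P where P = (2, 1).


k = 4 = 100_2 (binary, LSB first: 001)
Double-and-add from P = (2, 1):
  bit 0 = 0: acc unchanged = O
  bit 1 = 0: acc unchanged = O
  bit 2 = 1: acc = O + (8, 16) = (8, 16)

4P = (8, 16)


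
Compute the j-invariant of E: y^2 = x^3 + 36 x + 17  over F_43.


Delta = -16(4 a^3 + 27 b^2) mod 43 = 3
-1728 * (4 a)^3 = -1728 * (4*36)^3 mod 43 = 4
j = 4 * 3^(-1) mod 43 = 30

j = 30 (mod 43)


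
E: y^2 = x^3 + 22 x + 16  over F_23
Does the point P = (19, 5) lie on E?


Check whether y^2 = x^3 + 22 x + 16 (mod 23) for (x, y) = (19, 5).
LHS: y^2 = 5^2 mod 23 = 2
RHS: x^3 + 22 x + 16 = 19^3 + 22*19 + 16 mod 23 = 2
LHS = RHS

Yes, on the curve


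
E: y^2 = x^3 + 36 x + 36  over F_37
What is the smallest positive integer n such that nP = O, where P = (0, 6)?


Compute successive multiples of P until we hit O:
  1P = (0, 6)
  2P = (9, 4)
  3P = (18, 35)
  4P = (16, 34)
  5P = (31, 23)
  6P = (13, 0)
  7P = (31, 14)
  8P = (16, 3)
  ... (continuing to 12P)
  12P = O

ord(P) = 12


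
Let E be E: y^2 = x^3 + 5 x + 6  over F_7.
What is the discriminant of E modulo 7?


4 a^3 + 27 b^2 = 4*5^3 + 27*6^2 = 500 + 972 = 1472
Delta = -16 * (1472) = -23552
Delta mod 7 = 3

Delta = 3 (mod 7)


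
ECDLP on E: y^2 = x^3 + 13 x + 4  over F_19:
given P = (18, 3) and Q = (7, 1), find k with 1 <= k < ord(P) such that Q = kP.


Enumerate multiples of P until we hit Q = (7, 1):
  1P = (18, 3)
  2P = (7, 1)
Match found at i = 2.

k = 2


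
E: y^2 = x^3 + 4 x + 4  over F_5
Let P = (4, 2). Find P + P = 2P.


Doubling: s = (3 x1^2 + a) / (2 y1)
s = (3*4^2 + 4) / (2*2) mod 5 = 3
x3 = s^2 - 2 x1 mod 5 = 3^2 - 2*4 = 1
y3 = s (x1 - x3) - y1 mod 5 = 3 * (4 - 1) - 2 = 2

2P = (1, 2)


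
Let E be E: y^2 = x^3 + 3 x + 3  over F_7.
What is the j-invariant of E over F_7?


Delta = -16(4 a^3 + 27 b^2) mod 7 = 5
-1728 * (4 a)^3 = -1728 * (4*3)^3 mod 7 = 6
j = 6 * 5^(-1) mod 7 = 4

j = 4 (mod 7)


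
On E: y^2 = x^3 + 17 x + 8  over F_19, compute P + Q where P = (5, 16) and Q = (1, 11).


P != Q, so use the chord formula.
s = (y2 - y1) / (x2 - x1) = (14) / (15) mod 19 = 6
x3 = s^2 - x1 - x2 mod 19 = 6^2 - 5 - 1 = 11
y3 = s (x1 - x3) - y1 mod 19 = 6 * (5 - 11) - 16 = 5

P + Q = (11, 5)


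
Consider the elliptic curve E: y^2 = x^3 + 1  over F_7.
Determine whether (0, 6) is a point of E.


Check whether y^2 = x^3 + 0 x + 1 (mod 7) for (x, y) = (0, 6).
LHS: y^2 = 6^2 mod 7 = 1
RHS: x^3 + 0 x + 1 = 0^3 + 0*0 + 1 mod 7 = 1
LHS = RHS

Yes, on the curve


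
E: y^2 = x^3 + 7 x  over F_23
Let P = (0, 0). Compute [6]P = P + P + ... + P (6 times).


k = 6 = 110_2 (binary, LSB first: 011)
Double-and-add from P = (0, 0):
  bit 0 = 0: acc unchanged = O
  bit 1 = 1: acc = O + O = O
  bit 2 = 1: acc = O + O = O

6P = O


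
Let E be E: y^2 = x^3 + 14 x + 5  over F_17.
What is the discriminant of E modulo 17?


4 a^3 + 27 b^2 = 4*14^3 + 27*5^2 = 10976 + 675 = 11651
Delta = -16 * (11651) = -186416
Delta mod 17 = 6

Delta = 6 (mod 17)


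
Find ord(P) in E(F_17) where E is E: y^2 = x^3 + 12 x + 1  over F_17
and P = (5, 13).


Compute successive multiples of P until we hit O:
  1P = (5, 13)
  2P = (6, 0)
  3P = (5, 4)
  4P = O

ord(P) = 4


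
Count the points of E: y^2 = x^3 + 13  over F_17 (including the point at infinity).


For each x in F_17, count y with y^2 = x^3 + 0 x + 13 mod 17:
  x = 0: RHS = 13, y in [8, 9]  -> 2 point(s)
  x = 2: RHS = 4, y in [2, 15]  -> 2 point(s)
  x = 4: RHS = 9, y in [3, 14]  -> 2 point(s)
  x = 5: RHS = 2, y in [6, 11]  -> 2 point(s)
  x = 6: RHS = 8, y in [5, 12]  -> 2 point(s)
  x = 7: RHS = 16, y in [4, 13]  -> 2 point(s)
  x = 8: RHS = 15, y in [7, 10]  -> 2 point(s)
  x = 11: RHS = 1, y in [1, 16]  -> 2 point(s)
  x = 13: RHS = 0, y in [0]  -> 1 point(s)
Affine points: 17. Add the point at infinity: total = 18.

#E(F_17) = 18


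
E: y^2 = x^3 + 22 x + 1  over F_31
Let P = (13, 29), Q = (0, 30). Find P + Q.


P != Q, so use the chord formula.
s = (y2 - y1) / (x2 - x1) = (1) / (18) mod 31 = 19
x3 = s^2 - x1 - x2 mod 31 = 19^2 - 13 - 0 = 7
y3 = s (x1 - x3) - y1 mod 31 = 19 * (13 - 7) - 29 = 23

P + Q = (7, 23)


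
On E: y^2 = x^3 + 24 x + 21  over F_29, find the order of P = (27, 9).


Compute successive multiples of P until we hit O:
  1P = (27, 9)
  2P = (8, 0)
  3P = (27, 20)
  4P = O

ord(P) = 4


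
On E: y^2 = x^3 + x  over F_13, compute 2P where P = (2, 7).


Doubling: s = (3 x1^2 + a) / (2 y1)
s = (3*2^2 + 1) / (2*7) mod 13 = 0
x3 = s^2 - 2 x1 mod 13 = 0^2 - 2*2 = 9
y3 = s (x1 - x3) - y1 mod 13 = 0 * (2 - 9) - 7 = 6

2P = (9, 6)


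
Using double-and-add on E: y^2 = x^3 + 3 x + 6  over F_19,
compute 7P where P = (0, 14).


k = 7 = 111_2 (binary, LSB first: 111)
Double-and-add from P = (0, 14):
  bit 0 = 1: acc = O + (0, 14) = (0, 14)
  bit 1 = 1: acc = (0, 14) + (17, 12) = (3, 2)
  bit 2 = 1: acc = (3, 2) + (13, 0) = (0, 5)

7P = (0, 5)


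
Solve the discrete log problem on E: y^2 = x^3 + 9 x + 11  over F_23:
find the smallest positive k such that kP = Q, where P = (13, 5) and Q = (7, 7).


Enumerate multiples of P until we hit Q = (7, 7):
  1P = (13, 5)
  2P = (21, 10)
  3P = (7, 16)
  4P = (7, 7)
Match found at i = 4.

k = 4


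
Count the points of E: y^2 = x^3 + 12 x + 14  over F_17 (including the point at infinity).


For each x in F_17, count y with y^2 = x^3 + 12 x + 14 mod 17:
  x = 3: RHS = 9, y in [3, 14]  -> 2 point(s)
  x = 6: RHS = 13, y in [8, 9]  -> 2 point(s)
  x = 7: RHS = 16, y in [4, 13]  -> 2 point(s)
  x = 9: RHS = 1, y in [1, 16]  -> 2 point(s)
  x = 11: RHS = 15, y in [7, 10]  -> 2 point(s)
  x = 12: RHS = 16, y in [4, 13]  -> 2 point(s)
  x = 13: RHS = 4, y in [2, 15]  -> 2 point(s)
  x = 14: RHS = 2, y in [6, 11]  -> 2 point(s)
  x = 15: RHS = 16, y in [4, 13]  -> 2 point(s)
  x = 16: RHS = 1, y in [1, 16]  -> 2 point(s)
Affine points: 20. Add the point at infinity: total = 21.

#E(F_17) = 21
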